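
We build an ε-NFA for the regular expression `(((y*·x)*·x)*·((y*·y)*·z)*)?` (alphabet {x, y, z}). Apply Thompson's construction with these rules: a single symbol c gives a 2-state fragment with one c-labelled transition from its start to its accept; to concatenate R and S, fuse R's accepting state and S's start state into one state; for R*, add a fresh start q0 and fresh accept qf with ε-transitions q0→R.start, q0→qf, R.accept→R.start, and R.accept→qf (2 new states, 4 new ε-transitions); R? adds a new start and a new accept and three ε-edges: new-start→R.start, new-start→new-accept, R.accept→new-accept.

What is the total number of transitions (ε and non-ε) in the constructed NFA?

Bottom-up over the parse tree:
Each of the 6 symbol leaves contributes 1 transition (1 symbol, 0 ε).
  y* — 5 transitions (1 symbol, 4 ε)
  y*·x — 6 transitions (2 symbol, 4 ε)
  (y*·x)* — 10 transitions (2 symbol, 8 ε)
  (y*·x)*·x — 11 transitions (3 symbol, 8 ε)
  ((y*·x)*·x)* — 15 transitions (3 symbol, 12 ε)
  y* — 5 transitions (1 symbol, 4 ε)
  y*·y — 6 transitions (2 symbol, 4 ε)
  (y*·y)* — 10 transitions (2 symbol, 8 ε)
  (y*·y)*·z — 11 transitions (3 symbol, 8 ε)
  ((y*·y)*·z)* — 15 transitions (3 symbol, 12 ε)
  ((y*·x)*·x)*·((y*·y)*·z)* — 30 transitions (6 symbol, 24 ε)
  (((y*·x)*·x)*·((y*·y)*·z)*)? — 33 transitions (6 symbol, 27 ε)

33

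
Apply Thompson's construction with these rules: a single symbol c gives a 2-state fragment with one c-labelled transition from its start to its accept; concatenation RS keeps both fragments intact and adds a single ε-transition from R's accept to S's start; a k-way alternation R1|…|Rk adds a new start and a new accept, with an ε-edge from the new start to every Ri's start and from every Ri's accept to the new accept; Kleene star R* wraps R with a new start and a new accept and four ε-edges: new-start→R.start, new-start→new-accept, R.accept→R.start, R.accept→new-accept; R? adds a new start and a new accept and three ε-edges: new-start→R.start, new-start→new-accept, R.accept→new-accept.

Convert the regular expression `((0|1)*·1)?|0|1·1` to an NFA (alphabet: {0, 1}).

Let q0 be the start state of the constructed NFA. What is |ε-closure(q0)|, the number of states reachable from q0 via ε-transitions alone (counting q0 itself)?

12

Compute the ε-closure size of each fragment's start state recursively; a symbol fragment's start has no outgoing ε-edge, so its closure is just itself (size 1).
  0|1 — |ε-closure| = 1 + 1 + 1 = 3 (the new accept is not ε-reachable since no branch accepts ε)
  (0|1)* — new start has ε-edges to the inner start and to the new accept, so |ε-closure| = 2 + 3 = 5
  (0|1)*·1 — the left operand accepts ε, so the closure extends into the next operand (via the concat ε-link); |ε-closure| = 5 + 1 = 6
  ((0|1)*·1)? — |ε-closure| = 1 (new start) + 6 (body) + 1 (new accept, via ε) = 8
  1·1 — same as the first factor's closure: |ε-closure| = 1
  ((0|1)*·1)?|0|1·1 — |ε-closure| = 1 (new start) + (8 + 1 + 1) + 1 (new accept, since some branch ε-reaches its own accept) = 12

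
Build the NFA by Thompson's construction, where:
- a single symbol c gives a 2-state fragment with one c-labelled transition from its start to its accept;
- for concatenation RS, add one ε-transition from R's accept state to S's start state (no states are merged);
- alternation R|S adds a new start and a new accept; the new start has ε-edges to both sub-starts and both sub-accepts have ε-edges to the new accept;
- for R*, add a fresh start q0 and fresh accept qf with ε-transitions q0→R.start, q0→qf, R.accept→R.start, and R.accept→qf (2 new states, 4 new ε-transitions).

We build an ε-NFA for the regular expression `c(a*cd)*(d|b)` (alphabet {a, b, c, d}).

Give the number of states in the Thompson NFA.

18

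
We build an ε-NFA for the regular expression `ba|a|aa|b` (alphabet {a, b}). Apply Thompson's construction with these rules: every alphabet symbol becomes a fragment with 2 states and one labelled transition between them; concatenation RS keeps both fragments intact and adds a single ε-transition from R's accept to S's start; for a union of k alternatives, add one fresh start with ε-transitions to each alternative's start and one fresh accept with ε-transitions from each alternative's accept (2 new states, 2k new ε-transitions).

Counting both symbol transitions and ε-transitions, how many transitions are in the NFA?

16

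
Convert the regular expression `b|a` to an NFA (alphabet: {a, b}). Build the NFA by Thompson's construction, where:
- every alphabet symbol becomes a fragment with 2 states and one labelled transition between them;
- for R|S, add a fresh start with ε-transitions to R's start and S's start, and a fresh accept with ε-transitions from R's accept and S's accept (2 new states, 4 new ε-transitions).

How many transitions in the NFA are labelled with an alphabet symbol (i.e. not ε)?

2

Bottom-up over the parse tree:
Each of the 2 symbol leaves contributes exactly 1 symbol transition.
  b|a = 2 symbol transitions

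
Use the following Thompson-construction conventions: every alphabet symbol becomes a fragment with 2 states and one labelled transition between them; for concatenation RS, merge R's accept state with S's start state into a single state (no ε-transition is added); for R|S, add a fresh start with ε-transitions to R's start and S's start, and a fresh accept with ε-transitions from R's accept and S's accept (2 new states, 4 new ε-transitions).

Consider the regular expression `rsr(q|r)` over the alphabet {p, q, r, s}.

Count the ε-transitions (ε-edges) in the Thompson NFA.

4

Building bottom-up:
Each of the 5 symbol leaves contributes 0 ε-transitions.
  q|r = 4 ε-transitions
  rsr(q|r) = 4 ε-transitions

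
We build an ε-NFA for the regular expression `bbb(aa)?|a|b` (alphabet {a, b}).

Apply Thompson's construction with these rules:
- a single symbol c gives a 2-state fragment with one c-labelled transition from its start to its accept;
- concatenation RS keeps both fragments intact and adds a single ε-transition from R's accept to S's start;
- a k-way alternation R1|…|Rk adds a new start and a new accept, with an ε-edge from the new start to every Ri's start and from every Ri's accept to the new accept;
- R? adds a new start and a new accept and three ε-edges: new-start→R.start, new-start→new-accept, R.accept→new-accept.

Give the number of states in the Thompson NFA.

18

By structural recursion:
Each of the 7 symbol leaves contributes a 2-state fragment.
  aa : 4 states
  (aa)? : 6 states
  bbb(aa)? : 12 states
  bbb(aa)?|a|b : 18 states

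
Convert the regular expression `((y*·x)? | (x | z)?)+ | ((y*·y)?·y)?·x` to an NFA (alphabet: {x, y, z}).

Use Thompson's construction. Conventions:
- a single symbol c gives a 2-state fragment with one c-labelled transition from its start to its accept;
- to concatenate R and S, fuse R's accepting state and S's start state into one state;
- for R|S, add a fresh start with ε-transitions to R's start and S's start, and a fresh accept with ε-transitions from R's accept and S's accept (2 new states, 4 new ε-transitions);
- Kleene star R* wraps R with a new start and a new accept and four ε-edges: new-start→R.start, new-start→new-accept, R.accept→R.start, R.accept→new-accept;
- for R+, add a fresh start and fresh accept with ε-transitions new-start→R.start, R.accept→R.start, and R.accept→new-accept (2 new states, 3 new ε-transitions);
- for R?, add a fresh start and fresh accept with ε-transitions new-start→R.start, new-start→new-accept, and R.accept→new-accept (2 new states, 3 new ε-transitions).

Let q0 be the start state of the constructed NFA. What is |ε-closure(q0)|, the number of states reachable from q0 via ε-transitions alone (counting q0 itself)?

Compute the ε-closure size of each fragment's start state recursively; a symbol fragment's start has no outgoing ε-edge, so its closure is just itself (size 1).
  y* — new start has ε-edges to the inner start and to the new accept, so |ε-closure| = 2 + 1 = 3
  y*·x — the left operand accepts ε, so the closure extends into the next operand (the shared merged state is already counted); |ε-closure| = 3 + (1−1) = 3
  (y*·x)? — |ε-closure| = 1 (new start) + 3 (body) + 1 (new accept, via ε) = 5
  x | z — |ε-closure| = 1 + 1 + 1 = 3 (the new accept is not ε-reachable since no branch accepts ε)
  (x | z)? — new start has ε-edges to the inner start and to the new accept, so |ε-closure| = 2 + 3 = 5
  (y*·x)? | (x | z)? — new start ε-reaches every alternative's start; at least one alternative accepts ε, so the union's new accept is reached too: |ε-closure| = 1 + 5 + 5 + 1 = 12
  ((y*·x)? | (x | z)?)+ — |ε-closure| = 1 + 12 + 1 (new accept, reached because the body accepts ε) = 14
  y* — |ε-closure| = 1 (new start) + 1 (body) + 1 (new accept) = 3
  y*·y — the left operand accepts ε, so the closure extends into the next operand (the shared merged state is already counted); |ε-closure| = 3 + (1−1) = 3
  (y*·y)? — |ε-closure| = 1 (new start) + 3 (body) + 1 (new accept, via ε) = 5
  (y*·y)?·y — |ε-closure| = 5 + (1−1) = 5 (closure spills across the concat boundary because the left factor accepts ε)
  ((y*·y)?·y)? — new start has ε-edges to the inner start and to the new accept, so |ε-closure| = 2 + 5 = 7
  ((y*·y)?·y)?·x — the left operand accepts ε, so the closure extends into the next operand (the shared merged state is already counted); |ε-closure| = 7 + (1−1) = 7
  ((y*·x)? | (x | z)?)+ | ((y*·y)?·y)?·x — new start ε-reaches every alternative's start; at least one alternative accepts ε, so the union's new accept is reached too: |ε-closure| = 1 + 14 + 7 + 1 = 23

23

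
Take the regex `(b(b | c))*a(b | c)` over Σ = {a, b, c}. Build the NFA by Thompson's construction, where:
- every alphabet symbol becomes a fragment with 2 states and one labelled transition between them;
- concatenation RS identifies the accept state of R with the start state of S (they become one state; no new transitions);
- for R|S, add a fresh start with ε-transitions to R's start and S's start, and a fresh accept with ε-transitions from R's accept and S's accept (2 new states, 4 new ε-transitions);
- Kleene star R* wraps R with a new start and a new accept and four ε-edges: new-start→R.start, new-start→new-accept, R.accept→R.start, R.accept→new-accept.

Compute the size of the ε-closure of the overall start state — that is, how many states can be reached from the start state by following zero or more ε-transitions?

3

Let C(F) = |ε-closure(F.start)| within fragment F, and note whether F accepts ε. Symbol fragments have C = 1 and do not accept ε. Then:
  b | c : new start ε-reaches every alternative's start; none of them accept ε, so the new accept is not reached: |closure| = 1 + 1 + 1 = 3
  b(b | c) : same as the first factor's closure: |closure| = 1
  (b(b | c))* : new start has ε-edges to the inner start and to the new accept, so |closure| = 2 + 1 = 3
  b | c : new start ε-reaches every alternative's start; none of them accept ε, so the new accept is not reached: |closure| = 1 + 1 + 1 = 3
  (b(b | c))*a(b | c) : the left operand accepts ε, so the closure extends into the next operand (the shared merged state is already counted); |closure| = 3 + (1−1) = 3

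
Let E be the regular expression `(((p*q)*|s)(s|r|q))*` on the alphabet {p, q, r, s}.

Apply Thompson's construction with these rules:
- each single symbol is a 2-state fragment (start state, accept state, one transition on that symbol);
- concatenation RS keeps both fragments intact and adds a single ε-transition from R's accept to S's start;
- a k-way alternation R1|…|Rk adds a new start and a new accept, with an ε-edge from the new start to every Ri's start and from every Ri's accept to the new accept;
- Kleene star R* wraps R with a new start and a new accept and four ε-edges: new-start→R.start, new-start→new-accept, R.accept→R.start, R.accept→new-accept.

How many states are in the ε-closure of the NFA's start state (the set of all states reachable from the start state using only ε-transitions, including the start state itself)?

15

Compute the ε-closure size of each fragment's start state recursively; a symbol fragment's start has no outgoing ε-edge, so its closure is just itself (size 1).
  p* : |ε-closure| = 1 (new start) + 1 (body) + 1 (new accept) = 3
  p*q : |ε-closure| = 3 + 1 = 4 (closure spills across the concat boundary because the left factor accepts ε)
  (p*q)* : new start has ε-edges to the inner start and to the new accept, so |ε-closure| = 2 + 4 = 6
  (p*q)*|s : |ε-closure| = 1 (new start) + (6 + 1) + 1 (new accept, since some branch ε-reaches its own accept) = 9
  s|r|q : |ε-closure| = 1 + 1 + 1 + 1 = 4 (the new accept is not ε-reachable since no branch accepts ε)
  ((p*q)*|s)(s|r|q) : |ε-closure| = 9 + 4 = 13 (closure spills across the concat boundary because the left factor accepts ε)
  (((p*q)*|s)(s|r|q))* : |ε-closure| = 1 (new start) + 13 (body) + 1 (new accept) = 15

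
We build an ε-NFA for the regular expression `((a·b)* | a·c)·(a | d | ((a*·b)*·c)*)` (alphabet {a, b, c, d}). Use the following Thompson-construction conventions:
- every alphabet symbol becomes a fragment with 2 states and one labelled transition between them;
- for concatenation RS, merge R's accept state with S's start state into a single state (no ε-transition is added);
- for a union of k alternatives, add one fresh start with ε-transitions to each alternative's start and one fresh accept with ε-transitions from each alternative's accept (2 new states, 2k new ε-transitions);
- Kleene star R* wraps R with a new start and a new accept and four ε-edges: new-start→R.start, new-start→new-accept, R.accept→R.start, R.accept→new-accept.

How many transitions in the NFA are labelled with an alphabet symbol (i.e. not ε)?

Per subexpression:
Each of the 9 symbol leaves contributes exactly 1 symbol transition.
  a·b = 2 symbol transitions
  (a·b)* = 2 symbol transitions
  a·c = 2 symbol transitions
  (a·b)* | a·c = 4 symbol transitions
  a* = 1 symbol transition
  a*·b = 2 symbol transitions
  (a*·b)* = 2 symbol transitions
  (a*·b)*·c = 3 symbol transitions
  ((a*·b)*·c)* = 3 symbol transitions
  a | d | ((a*·b)*·c)* = 5 symbol transitions
  ((a·b)* | a·c)·(a | d | ((a*·b)*·c)*) = 9 symbol transitions

9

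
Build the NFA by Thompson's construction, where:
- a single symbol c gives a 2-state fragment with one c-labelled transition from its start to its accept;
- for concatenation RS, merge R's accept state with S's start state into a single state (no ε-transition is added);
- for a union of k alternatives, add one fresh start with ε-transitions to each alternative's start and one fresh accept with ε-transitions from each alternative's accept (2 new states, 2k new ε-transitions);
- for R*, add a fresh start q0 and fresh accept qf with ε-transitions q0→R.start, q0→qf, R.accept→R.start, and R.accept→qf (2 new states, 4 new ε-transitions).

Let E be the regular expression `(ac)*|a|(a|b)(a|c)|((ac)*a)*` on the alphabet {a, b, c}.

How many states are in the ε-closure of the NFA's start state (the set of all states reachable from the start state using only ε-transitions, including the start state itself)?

14

Compute the ε-closure size of each fragment's start state recursively; a symbol fragment's start has no outgoing ε-edge, so its closure is just itself (size 1).
  ac — |ε-closure| equals the left operand's closure size = 1 (its accept is not ε-reachable, so the closure stops there)
  (ac)* — the star's fresh start ε-reaches both the body's start and the fresh accept: |ε-closure| = 2 + 1 = 3
  a|b — |ε-closure| = 1 + 1 + 1 = 3 (the new accept is not ε-reachable since no branch accepts ε)
  a|c — new start ε-reaches every alternative's start; none of them accept ε, so the new accept is not reached: |ε-closure| = 1 + 1 + 1 = 3
  (a|b)(a|c) — same as the first factor's closure: |ε-closure| = 3
  ac — same as the first factor's closure: |ε-closure| = 1
  (ac)* — |ε-closure| = 1 (new start) + 1 (body) + 1 (new accept) = 3
  (ac)*a — the left operand accepts ε, so the closure extends into the next operand (the shared merged state is already counted); |ε-closure| = 3 + (1−1) = 3
  ((ac)*a)* — |ε-closure| = 1 (new start) + 3 (body) + 1 (new accept) = 5
  (ac)*|a|(a|b)(a|c)|((ac)*a)* — new start ε-reaches every alternative's start; at least one alternative accepts ε, so the union's new accept is reached too: |ε-closure| = 1 + 3 + 1 + 3 + 5 + 1 = 14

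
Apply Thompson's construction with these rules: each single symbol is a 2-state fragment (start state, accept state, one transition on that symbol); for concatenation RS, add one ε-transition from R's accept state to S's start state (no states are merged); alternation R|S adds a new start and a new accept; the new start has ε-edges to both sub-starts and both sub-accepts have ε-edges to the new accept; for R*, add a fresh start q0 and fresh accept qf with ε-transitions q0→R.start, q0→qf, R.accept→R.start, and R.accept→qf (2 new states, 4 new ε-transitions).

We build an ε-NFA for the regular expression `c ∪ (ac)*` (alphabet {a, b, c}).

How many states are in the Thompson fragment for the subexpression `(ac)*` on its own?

Fragment for `(ac)*`:
Each of the 2 symbol leaves contributes a 2-state fragment.
  ac — 4 states
  (ac)* — 6 states

6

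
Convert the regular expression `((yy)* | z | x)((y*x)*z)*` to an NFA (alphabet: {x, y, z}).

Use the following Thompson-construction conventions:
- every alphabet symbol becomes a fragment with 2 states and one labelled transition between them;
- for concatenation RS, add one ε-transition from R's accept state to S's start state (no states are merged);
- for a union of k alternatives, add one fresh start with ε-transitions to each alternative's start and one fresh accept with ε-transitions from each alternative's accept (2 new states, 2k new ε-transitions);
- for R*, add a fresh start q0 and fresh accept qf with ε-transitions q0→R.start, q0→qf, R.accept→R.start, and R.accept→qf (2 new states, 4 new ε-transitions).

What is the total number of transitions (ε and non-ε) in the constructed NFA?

By structural recursion:
Each of the 7 symbol leaves contributes 1 transition (1 symbol, 0 ε).
  yy → 3 transitions (2 symbol, 1 ε)
  (yy)* → 7 transitions (2 symbol, 5 ε)
  (yy)* | z | x → 15 transitions (4 symbol, 11 ε)
  y* → 5 transitions (1 symbol, 4 ε)
  y*x → 7 transitions (2 symbol, 5 ε)
  (y*x)* → 11 transitions (2 symbol, 9 ε)
  (y*x)*z → 13 transitions (3 symbol, 10 ε)
  ((y*x)*z)* → 17 transitions (3 symbol, 14 ε)
  ((yy)* | z | x)((y*x)*z)* → 33 transitions (7 symbol, 26 ε)

33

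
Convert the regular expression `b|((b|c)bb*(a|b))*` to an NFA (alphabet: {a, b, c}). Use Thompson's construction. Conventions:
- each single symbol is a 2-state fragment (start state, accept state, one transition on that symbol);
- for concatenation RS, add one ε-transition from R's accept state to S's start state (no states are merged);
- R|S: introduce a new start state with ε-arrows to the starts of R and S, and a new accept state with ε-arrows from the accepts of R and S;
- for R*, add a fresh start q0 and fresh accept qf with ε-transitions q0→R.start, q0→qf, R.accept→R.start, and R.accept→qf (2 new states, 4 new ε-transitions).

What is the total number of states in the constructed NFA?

Recursing over subexpressions:
Each of the 7 symbol leaves contributes a 2-state fragment.
  b|c = 6 states
  b* = 4 states
  a|b = 6 states
  (b|c)bb*(a|b) = 18 states
  ((b|c)bb*(a|b))* = 20 states
  b|((b|c)bb*(a|b))* = 24 states

24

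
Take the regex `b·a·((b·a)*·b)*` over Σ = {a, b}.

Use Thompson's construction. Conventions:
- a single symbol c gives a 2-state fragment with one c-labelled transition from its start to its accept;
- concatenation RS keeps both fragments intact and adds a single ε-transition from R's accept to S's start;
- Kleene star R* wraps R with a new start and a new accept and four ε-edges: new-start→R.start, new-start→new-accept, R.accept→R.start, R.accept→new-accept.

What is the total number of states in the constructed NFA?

Building bottom-up:
Each of the 5 symbol leaves contributes a 2-state fragment.
  b·a — 4 states
  (b·a)* — 6 states
  (b·a)*·b — 8 states
  ((b·a)*·b)* — 10 states
  b·a·((b·a)*·b)* — 14 states

14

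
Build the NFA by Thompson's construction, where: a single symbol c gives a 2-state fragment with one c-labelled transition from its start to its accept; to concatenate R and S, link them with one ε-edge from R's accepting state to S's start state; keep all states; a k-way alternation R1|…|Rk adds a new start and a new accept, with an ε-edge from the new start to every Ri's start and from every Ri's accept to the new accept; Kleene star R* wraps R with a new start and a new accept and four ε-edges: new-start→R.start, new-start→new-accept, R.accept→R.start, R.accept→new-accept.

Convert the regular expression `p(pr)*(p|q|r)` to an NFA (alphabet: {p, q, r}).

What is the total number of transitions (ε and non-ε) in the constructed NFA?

19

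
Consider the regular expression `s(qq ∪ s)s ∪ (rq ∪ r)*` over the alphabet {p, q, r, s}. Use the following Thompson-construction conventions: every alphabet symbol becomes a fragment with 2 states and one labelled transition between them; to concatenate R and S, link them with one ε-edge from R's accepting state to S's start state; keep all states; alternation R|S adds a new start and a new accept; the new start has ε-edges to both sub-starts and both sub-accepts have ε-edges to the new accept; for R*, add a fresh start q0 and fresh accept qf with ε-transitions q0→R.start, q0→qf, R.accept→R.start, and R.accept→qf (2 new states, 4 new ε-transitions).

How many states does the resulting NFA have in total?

By structural recursion:
Each of the 8 symbol leaves contributes a 2-state fragment.
  qq = 4 states
  qq ∪ s = 8 states
  s(qq ∪ s)s = 12 states
  rq = 4 states
  rq ∪ r = 8 states
  (rq ∪ r)* = 10 states
  s(qq ∪ s)s ∪ (rq ∪ r)* = 24 states

24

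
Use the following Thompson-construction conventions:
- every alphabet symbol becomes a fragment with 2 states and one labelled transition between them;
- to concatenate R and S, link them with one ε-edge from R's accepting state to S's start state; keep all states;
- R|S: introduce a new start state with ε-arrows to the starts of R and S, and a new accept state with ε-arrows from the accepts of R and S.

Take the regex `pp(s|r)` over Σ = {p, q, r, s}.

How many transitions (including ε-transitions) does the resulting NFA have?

Per subexpression:
Each of the 4 symbol leaves contributes 1 transition (1 symbol, 0 ε).
  s|r = 6 transitions (2 symbol, 4 ε)
  pp(s|r) = 10 transitions (4 symbol, 6 ε)

10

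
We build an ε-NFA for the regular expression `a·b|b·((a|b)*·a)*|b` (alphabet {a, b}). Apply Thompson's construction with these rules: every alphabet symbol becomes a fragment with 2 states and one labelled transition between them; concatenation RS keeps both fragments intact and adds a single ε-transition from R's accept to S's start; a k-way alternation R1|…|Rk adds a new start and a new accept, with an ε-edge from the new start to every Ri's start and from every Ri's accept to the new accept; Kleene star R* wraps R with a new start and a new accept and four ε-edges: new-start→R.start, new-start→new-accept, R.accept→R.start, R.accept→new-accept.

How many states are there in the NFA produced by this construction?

22

Recursing over subexpressions:
Each of the 7 symbol leaves contributes a 2-state fragment.
  a·b → 4 states
  a|b → 6 states
  (a|b)* → 8 states
  (a|b)*·a → 10 states
  ((a|b)*·a)* → 12 states
  b·((a|b)*·a)* → 14 states
  a·b|b·((a|b)*·a)*|b → 22 states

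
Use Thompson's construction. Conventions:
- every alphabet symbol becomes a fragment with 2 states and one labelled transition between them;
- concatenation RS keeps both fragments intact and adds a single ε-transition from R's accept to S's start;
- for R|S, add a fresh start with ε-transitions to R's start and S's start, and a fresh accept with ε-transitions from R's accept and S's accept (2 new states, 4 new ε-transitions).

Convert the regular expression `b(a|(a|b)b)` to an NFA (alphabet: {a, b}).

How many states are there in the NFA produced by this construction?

Building bottom-up:
Each of the 5 symbol leaves contributes a 2-state fragment.
  a|b — 6 states
  (a|b)b — 8 states
  a|(a|b)b — 12 states
  b(a|(a|b)b) — 14 states

14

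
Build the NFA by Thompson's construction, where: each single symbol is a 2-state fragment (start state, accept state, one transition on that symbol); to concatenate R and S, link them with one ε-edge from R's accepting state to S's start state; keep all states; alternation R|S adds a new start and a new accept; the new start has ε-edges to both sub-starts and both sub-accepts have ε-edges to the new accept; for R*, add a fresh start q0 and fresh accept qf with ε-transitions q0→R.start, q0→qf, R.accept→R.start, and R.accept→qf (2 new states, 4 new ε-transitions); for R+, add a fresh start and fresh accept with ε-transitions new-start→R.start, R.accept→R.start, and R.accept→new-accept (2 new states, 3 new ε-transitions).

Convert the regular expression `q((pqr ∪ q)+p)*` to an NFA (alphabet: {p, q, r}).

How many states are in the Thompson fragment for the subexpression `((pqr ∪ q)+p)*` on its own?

16

Fragment for `((pqr ∪ q)+p)*`:
Each of the 5 symbol leaves contributes a 2-state fragment.
  pqr : 6 states
  pqr ∪ q : 10 states
  (pqr ∪ q)+ : 12 states
  (pqr ∪ q)+p : 14 states
  ((pqr ∪ q)+p)* : 16 states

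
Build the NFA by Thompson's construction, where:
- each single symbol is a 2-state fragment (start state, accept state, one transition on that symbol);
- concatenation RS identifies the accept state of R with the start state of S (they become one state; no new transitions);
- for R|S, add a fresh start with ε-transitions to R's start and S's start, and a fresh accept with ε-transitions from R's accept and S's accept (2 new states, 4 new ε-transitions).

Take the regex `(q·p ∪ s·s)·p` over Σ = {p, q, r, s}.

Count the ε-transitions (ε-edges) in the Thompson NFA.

Bottom-up over the parse tree:
Each of the 5 symbol leaves contributes 0 ε-transitions.
  q·p → 0 ε-transitions
  s·s → 0 ε-transitions
  q·p ∪ s·s → 4 ε-transitions
  (q·p ∪ s·s)·p → 4 ε-transitions

4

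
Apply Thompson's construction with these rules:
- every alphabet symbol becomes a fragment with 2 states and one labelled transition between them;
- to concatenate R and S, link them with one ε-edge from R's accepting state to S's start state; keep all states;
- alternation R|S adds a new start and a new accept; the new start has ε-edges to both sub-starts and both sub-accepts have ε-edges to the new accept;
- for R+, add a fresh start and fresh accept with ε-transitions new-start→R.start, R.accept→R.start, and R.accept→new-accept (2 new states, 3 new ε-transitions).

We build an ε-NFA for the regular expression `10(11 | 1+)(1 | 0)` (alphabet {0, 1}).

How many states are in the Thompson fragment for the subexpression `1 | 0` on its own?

Fragment for `1 | 0`:
Each of the 2 symbol leaves contributes a 2-state fragment.
  1 | 0 — 6 states

6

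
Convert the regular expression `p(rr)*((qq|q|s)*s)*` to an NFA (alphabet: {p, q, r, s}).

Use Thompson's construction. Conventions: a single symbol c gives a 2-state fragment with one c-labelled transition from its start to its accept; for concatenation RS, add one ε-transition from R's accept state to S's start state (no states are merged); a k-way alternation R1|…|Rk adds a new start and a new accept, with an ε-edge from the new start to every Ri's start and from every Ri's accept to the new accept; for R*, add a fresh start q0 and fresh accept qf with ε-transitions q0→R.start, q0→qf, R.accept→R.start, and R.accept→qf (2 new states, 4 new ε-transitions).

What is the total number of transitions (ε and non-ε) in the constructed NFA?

By structural recursion:
Each of the 8 symbol leaves contributes 1 transition (1 symbol, 0 ε).
  rr — 3 transitions (2 symbol, 1 ε)
  (rr)* — 7 transitions (2 symbol, 5 ε)
  qq — 3 transitions (2 symbol, 1 ε)
  qq|q|s — 11 transitions (4 symbol, 7 ε)
  (qq|q|s)* — 15 transitions (4 symbol, 11 ε)
  (qq|q|s)*s — 17 transitions (5 symbol, 12 ε)
  ((qq|q|s)*s)* — 21 transitions (5 symbol, 16 ε)
  p(rr)*((qq|q|s)*s)* — 31 transitions (8 symbol, 23 ε)

31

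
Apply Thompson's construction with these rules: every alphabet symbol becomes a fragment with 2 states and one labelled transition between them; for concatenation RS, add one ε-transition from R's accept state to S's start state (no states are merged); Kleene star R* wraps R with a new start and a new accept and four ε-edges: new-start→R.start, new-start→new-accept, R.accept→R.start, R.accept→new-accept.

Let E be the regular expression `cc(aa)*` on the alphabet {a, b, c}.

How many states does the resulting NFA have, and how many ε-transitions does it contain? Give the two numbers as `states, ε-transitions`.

10, 7

By structural recursion:
Each of the 4 symbol leaves contributes 2 states and 0 ε-transitions.
  aa : 4 states, 1 ε-transition
  (aa)* : 6 states, 5 ε-transitions
  cc(aa)* : 10 states, 7 ε-transitions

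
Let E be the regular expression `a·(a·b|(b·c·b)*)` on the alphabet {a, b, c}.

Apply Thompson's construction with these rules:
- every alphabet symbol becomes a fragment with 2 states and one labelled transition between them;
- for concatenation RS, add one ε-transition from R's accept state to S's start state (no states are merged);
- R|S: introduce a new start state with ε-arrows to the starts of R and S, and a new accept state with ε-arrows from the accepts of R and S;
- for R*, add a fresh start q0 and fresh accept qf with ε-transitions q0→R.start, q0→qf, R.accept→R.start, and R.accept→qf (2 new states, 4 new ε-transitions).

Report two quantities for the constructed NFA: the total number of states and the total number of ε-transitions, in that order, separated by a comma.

Building bottom-up:
Each of the 6 symbol leaves contributes 2 states and 0 ε-transitions.
  a·b — 4 states, 1 ε-transition
  b·c·b — 6 states, 2 ε-transitions
  (b·c·b)* — 8 states, 6 ε-transitions
  a·b|(b·c·b)* — 14 states, 11 ε-transitions
  a·(a·b|(b·c·b)*) — 16 states, 12 ε-transitions

16, 12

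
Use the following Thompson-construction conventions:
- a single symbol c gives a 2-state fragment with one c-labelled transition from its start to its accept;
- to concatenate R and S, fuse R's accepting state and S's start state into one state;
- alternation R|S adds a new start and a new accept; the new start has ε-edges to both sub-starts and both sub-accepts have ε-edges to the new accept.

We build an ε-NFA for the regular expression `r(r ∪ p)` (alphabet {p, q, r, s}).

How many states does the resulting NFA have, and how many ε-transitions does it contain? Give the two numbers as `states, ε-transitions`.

Bottom-up over the parse tree:
Each of the 3 symbol leaves contributes 2 states and 0 ε-transitions.
  r ∪ p : 6 states, 4 ε-transitions
  r(r ∪ p) : 7 states, 4 ε-transitions

7, 4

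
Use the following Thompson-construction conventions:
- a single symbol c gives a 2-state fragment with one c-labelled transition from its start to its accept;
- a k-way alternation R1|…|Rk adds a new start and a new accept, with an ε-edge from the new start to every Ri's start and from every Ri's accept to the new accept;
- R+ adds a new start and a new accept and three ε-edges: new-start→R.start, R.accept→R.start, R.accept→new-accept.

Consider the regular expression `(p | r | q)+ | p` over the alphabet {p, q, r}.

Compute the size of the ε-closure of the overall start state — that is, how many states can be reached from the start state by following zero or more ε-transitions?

7

Compute the ε-closure size of each fragment's start state recursively; a symbol fragment's start has no outgoing ε-edge, so its closure is just itself (size 1).
  p | r | q : new start ε-reaches every alternative's start; none of them accept ε, so the new accept is not reached: C = 1 + 1 + 1 + 1 = 4
  (p | r | q)+ : C = 1 + 4 = 5 (the body doesn't accept ε, so the new accept is not reached)
  (p | r | q)+ | p : C = 1 + 5 + 1 = 7 (the new accept is not ε-reachable since no branch accepts ε)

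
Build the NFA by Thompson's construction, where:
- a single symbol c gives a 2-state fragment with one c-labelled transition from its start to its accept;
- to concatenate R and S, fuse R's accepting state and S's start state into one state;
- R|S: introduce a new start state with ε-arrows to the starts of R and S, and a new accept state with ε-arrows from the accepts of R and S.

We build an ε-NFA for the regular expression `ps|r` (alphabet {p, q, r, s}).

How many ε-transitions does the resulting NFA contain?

Recursing over subexpressions:
Each of the 3 symbol leaves contributes 0 ε-transitions.
  ps — 0 ε-transitions
  ps|r — 4 ε-transitions

4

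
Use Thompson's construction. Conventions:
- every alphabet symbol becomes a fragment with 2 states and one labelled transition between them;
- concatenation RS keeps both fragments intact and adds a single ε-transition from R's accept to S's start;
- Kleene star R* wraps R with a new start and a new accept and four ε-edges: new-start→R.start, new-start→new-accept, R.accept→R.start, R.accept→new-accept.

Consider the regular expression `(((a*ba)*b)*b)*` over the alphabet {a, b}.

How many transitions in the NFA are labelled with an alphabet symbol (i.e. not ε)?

5

Building bottom-up:
Each of the 5 symbol leaves contributes exactly 1 symbol transition.
  a* : 1 symbol transition
  a*ba : 3 symbol transitions
  (a*ba)* : 3 symbol transitions
  (a*ba)*b : 4 symbol transitions
  ((a*ba)*b)* : 4 symbol transitions
  ((a*ba)*b)*b : 5 symbol transitions
  (((a*ba)*b)*b)* : 5 symbol transitions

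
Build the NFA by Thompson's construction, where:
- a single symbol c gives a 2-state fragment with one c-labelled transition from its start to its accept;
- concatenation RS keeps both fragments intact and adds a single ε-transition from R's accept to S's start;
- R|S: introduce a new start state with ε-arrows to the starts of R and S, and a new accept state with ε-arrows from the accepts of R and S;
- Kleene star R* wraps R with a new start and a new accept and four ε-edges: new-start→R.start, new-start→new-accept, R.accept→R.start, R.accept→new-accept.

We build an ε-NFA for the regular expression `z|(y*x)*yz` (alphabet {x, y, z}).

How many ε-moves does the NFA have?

15

By structural recursion:
Each of the 5 symbol leaves contributes 0 ε-transitions.
  y* : 4 ε-transitions
  y*x : 5 ε-transitions
  (y*x)* : 9 ε-transitions
  (y*x)*yz : 11 ε-transitions
  z|(y*x)*yz : 15 ε-transitions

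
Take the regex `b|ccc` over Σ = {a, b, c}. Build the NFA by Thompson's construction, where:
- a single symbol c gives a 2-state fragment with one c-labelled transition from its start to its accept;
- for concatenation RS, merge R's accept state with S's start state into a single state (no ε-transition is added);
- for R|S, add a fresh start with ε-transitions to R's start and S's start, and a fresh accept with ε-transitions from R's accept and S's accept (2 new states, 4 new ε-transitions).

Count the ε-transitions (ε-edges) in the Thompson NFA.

By structural recursion:
Each of the 4 symbol leaves contributes 0 ε-transitions.
  ccc : 0 ε-transitions
  b|ccc : 4 ε-transitions

4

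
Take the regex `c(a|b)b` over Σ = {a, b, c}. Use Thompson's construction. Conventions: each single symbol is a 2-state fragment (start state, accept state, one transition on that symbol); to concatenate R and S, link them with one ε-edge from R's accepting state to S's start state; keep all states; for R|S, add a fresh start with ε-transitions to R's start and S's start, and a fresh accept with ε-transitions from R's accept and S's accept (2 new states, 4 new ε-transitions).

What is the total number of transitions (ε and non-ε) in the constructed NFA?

Bottom-up over the parse tree:
Each of the 4 symbol leaves contributes 1 transition (1 symbol, 0 ε).
  a|b : 6 transitions (2 symbol, 4 ε)
  c(a|b)b : 10 transitions (4 symbol, 6 ε)

10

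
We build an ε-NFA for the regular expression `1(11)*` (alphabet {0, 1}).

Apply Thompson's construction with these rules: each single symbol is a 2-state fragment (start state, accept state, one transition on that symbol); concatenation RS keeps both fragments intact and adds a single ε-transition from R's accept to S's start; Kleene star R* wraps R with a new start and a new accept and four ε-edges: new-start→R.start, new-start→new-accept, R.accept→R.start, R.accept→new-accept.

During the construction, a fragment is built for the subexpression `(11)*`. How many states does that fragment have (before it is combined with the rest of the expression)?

6

Fragment for `(11)*`:
Each of the 2 symbol leaves contributes a 2-state fragment.
  11 → 4 states
  (11)* → 6 states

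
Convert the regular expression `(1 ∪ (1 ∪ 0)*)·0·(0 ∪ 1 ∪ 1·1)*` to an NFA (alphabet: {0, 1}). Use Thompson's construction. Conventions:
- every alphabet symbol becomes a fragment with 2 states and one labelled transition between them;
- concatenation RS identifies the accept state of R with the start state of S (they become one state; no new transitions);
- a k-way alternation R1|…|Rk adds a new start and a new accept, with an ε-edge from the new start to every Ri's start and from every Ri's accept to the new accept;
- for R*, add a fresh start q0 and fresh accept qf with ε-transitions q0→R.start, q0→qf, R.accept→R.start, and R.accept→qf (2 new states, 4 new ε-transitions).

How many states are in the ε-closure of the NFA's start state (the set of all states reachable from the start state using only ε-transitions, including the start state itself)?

8

Let C(F) = |ε-closure(F.start)| within fragment F, and note whether F accepts ε. Symbol fragments have C = 1 and do not accept ε. Then:
  1 ∪ 0 : C = 1 + 1 + 1 = 3 (the new accept is not ε-reachable since no branch accepts ε)
  (1 ∪ 0)* : C = 1 (new start) + 3 (body) + 1 (new accept) = 5
  1 ∪ (1 ∪ 0)* : new start ε-reaches every alternative's start; at least one alternative accepts ε, so the union's new accept is reached too: C = 1 + 1 + 5 + 1 = 8
  1·1 : C equals the left operand's closure size = 1 (its accept is not ε-reachable, so the closure stops there)
  0 ∪ 1 ∪ 1·1 : new start ε-reaches every alternative's start; none of them accept ε, so the new accept is not reached: C = 1 + 1 + 1 + 1 = 4
  (0 ∪ 1 ∪ 1·1)* : the star's fresh start ε-reaches both the body's start and the fresh accept: C = 2 + 4 = 6
  (1 ∪ (1 ∪ 0)*)·0·(0 ∪ 1 ∪ 1·1)* : C = 8 + (1−1) = 8 (closure spills across the concat boundary because the left factor accepts ε)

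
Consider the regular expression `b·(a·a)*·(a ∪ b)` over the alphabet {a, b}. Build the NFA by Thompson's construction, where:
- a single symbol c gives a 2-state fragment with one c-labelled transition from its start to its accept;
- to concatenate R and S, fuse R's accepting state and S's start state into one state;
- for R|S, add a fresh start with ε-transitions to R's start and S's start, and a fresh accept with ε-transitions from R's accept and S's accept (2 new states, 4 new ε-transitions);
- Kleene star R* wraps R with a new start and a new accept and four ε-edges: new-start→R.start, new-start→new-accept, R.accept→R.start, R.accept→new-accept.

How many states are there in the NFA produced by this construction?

11

Per subexpression:
Each of the 5 symbol leaves contributes a 2-state fragment.
  a·a : 3 states
  (a·a)* : 5 states
  a ∪ b : 6 states
  b·(a·a)*·(a ∪ b) : 11 states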